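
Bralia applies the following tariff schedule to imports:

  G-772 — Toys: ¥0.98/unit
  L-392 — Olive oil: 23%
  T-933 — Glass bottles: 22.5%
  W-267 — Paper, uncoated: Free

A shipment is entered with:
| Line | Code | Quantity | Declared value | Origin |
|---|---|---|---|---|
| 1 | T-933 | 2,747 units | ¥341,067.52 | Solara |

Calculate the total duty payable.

¥76,740.19

Line 1 (T-933, Solara, 2,747 units, ¥341,067.52):
Base rate for T-933 is 22.5%.
Duty = ¥341,067.52 × 22.5% = ¥76,740.19.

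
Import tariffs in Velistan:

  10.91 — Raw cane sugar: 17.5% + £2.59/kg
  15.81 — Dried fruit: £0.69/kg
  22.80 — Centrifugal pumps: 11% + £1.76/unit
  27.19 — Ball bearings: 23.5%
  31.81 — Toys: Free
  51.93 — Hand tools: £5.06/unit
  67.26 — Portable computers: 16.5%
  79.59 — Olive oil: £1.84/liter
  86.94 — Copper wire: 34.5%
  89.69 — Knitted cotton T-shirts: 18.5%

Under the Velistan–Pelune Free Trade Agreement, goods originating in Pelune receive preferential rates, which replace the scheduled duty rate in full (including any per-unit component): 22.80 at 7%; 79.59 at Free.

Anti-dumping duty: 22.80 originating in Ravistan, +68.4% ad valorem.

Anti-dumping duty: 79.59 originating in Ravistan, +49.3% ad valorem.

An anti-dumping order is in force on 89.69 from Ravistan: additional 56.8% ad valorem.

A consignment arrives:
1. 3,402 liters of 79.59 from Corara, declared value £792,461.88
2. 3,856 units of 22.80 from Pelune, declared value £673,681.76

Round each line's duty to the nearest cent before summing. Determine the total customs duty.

Line 1 (79.59, Corara, 3,402 liters, £792,461.88):
Base rate for 79.59 is £1.84/liter.
79.59 has an FTA preferential rate, but origin Corara is not Pelune; base rate stands.
The additional-duty order on 79.59 targets Ravistan, not Corara; it does not apply.
Duty = 3,402 × £1.84 = £6,259.68.
Line 2 (22.80, Pelune, 3,856 units, £673,681.76):
Base rate for 22.80 is 11% + £1.76/unit.
Origin Pelune qualifies under the Velistan–Pelune agreement and 22.80 is covered: preferential rate 7% applies instead.
The additional-duty order on 22.80 targets Ravistan, not Pelune; it does not apply.
Duty = £673,681.76 × 7% = £47,157.72.
Total = £6,259.68 + £47,157.72 = £53,417.40.

£53,417.40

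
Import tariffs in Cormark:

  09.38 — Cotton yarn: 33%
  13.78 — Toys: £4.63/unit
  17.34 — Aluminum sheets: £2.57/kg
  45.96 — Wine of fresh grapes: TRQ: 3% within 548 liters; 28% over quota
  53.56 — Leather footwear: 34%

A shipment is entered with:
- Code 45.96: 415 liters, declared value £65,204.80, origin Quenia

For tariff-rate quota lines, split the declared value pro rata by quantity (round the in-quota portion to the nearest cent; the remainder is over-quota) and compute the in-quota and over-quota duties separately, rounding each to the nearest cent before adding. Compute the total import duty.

Line 1 (45.96, Quenia, 415 liters, £65,204.80):
Code 45.96 is under a tariff-rate quota (threshold 548 liters). Quantity 415 liters is within the quota, so the in-quota rate 3% applies to the full value.
Duty = £65,204.80 × 3% = £1,956.14.

£1,956.14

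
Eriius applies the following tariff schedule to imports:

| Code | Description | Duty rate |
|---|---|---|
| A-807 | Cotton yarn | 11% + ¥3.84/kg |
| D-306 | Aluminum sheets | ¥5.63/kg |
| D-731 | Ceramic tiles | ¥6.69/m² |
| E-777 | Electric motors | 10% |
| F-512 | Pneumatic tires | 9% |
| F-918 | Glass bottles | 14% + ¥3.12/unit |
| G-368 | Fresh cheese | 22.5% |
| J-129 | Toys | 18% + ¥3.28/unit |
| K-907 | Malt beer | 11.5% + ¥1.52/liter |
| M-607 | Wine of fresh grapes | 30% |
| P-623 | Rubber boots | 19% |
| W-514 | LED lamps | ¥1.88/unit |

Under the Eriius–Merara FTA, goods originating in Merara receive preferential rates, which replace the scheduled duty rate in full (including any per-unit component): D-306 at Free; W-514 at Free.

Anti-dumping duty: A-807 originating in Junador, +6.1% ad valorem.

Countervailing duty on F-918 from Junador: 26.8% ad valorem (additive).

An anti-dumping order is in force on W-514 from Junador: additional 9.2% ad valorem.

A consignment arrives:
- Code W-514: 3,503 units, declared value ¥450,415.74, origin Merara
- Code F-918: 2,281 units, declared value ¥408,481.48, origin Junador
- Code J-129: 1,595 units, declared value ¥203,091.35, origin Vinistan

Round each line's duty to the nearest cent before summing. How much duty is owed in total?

¥215,565.20

Line 1 (W-514, Merara, 3,503 units, ¥450,415.74):
Base rate for W-514 is ¥1.88/unit.
Origin Merara qualifies under the Eriius–Merara agreement and W-514 is covered: preferential rate Free applies instead.
The additional-duty order on W-514 targets Junador, not Merara; it does not apply.
Duty = ¥450,415.74 × 0% = ¥0.00.
Line 2 (F-918, Junador, 2,281 units, ¥408,481.48):
Base rate for F-918 is 14% + ¥3.12/unit.
Additional duty on F-918 from Junador: +26.8%. Applied ad valorem rate: 14% + 26.8% = 40.8%.
Duty = ¥408,481.48 × 40.8% + 2,281 × ¥3.12 = ¥173,777.16.
Line 3 (J-129, Vinistan, 1,595 units, ¥203,091.35):
Base rate for J-129 is 18% + ¥3.28/unit.
Duty = ¥203,091.35 × 18% + 1,595 × ¥3.28 = ¥41,788.04.
Total = ¥0.00 + ¥173,777.16 + ¥41,788.04 = ¥215,565.20.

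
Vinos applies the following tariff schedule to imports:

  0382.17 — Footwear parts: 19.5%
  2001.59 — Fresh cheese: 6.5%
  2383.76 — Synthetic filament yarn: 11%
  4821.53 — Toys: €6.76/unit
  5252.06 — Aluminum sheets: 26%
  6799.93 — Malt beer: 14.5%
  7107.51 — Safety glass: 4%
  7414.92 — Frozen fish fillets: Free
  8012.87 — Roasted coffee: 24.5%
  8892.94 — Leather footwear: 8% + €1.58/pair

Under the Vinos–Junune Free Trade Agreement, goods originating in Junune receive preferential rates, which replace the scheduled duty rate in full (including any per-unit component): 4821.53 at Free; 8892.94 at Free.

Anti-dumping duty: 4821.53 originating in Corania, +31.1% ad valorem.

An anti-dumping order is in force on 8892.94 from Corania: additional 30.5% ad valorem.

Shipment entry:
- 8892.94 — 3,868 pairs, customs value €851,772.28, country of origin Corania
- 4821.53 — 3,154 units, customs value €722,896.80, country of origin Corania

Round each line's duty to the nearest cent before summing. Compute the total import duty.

€580,185.71

Line 1 (8892.94, Corania, 3,868 pairs, €851,772.28):
Base rate for 8892.94 is 8% + €1.58/pair.
8892.94 has an FTA preferential rate, but origin Corania is not Junune; base rate stands.
Additional duty on 8892.94 from Corania: +30.5%. Applied ad valorem rate: 8% + 30.5% = 38.5%.
Duty = €851,772.28 × 38.5% + 3,868 × €1.58 = €334,043.77.
Line 2 (4821.53, Corania, 3,154 units, €722,896.80):
Base rate for 4821.53 is €6.76/unit.
4821.53 has an FTA preferential rate, but origin Corania is not Junune; base rate stands.
Additional duty on 4821.53 from Corania: +31.1% ad valorem. Applied ad valorem rate = 31.1%.
Duty = €722,896.80 × 31.1% + 3,154 × €6.76 = €246,141.94.
Total = €334,043.77 + €246,141.94 = €580,185.71.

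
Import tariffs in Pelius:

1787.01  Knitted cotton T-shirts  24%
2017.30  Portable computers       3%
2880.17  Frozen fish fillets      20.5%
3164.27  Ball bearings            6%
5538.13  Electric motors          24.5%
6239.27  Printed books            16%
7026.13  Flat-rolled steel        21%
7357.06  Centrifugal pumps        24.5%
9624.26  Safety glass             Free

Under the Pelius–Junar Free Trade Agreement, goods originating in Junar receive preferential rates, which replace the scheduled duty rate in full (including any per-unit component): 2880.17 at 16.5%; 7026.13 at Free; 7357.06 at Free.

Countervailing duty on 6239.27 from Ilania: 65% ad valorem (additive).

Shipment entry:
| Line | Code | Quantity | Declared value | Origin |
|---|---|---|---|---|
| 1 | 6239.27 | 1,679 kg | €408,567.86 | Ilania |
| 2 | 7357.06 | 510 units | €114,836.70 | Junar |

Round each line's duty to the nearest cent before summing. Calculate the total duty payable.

€330,939.97

Line 1 (6239.27, Ilania, 1,679 kg, €408,567.86):
Base rate for 6239.27 is 16%.
Additional duty on 6239.27 from Ilania: +65%. Applied ad valorem rate: 16% + 65% = 81%.
Duty = €408,567.86 × 81% = €330,939.97.
Line 2 (7357.06, Junar, 510 units, €114,836.70):
Base rate for 7357.06 is 24.5%.
Origin Junar qualifies under the Pelius–Junar agreement and 7357.06 is covered: preferential rate Free applies instead.
Duty = €114,836.70 × 0% = €0.00.
Total = €330,939.97 + €0.00 = €330,939.97.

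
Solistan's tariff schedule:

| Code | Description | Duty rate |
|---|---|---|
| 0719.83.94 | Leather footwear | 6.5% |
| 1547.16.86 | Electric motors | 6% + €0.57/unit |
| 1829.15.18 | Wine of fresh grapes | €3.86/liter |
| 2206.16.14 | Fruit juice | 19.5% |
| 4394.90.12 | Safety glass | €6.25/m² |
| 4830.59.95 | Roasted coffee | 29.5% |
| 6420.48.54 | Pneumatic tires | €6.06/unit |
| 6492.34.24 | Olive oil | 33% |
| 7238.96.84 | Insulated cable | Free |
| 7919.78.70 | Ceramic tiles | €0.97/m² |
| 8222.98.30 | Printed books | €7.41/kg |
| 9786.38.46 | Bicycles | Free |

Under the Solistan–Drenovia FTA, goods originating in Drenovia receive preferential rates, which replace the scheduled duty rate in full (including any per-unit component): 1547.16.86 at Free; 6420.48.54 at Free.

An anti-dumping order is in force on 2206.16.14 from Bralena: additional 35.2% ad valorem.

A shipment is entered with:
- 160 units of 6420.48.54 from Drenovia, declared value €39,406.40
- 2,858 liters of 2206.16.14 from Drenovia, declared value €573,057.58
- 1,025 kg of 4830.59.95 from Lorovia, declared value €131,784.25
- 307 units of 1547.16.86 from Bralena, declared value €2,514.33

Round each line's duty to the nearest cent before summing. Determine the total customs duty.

€150,948.43

Line 1 (6420.48.54, Drenovia, 160 units, €39,406.40):
Base rate for 6420.48.54 is €6.06/unit.
Origin Drenovia qualifies under the Solistan–Drenovia agreement and 6420.48.54 is covered: preferential rate Free applies instead.
Duty = €39,406.40 × 0% = €0.00.
Line 2 (2206.16.14, Drenovia, 2,858 liters, €573,057.58):
Base rate for 2206.16.14 is 19.5%.
Origin Drenovia is the FTA partner but 2206.16.14 is not on the preference list; base rate stands.
The additional-duty order on 2206.16.14 targets Bralena, not Drenovia; it does not apply.
Duty = €573,057.58 × 19.5% = €111,746.23.
Line 3 (4830.59.95, Lorovia, 1,025 kg, €131,784.25):
Base rate for 4830.59.95 is 29.5%.
Duty = €131,784.25 × 29.5% = €38,876.35.
Line 4 (1547.16.86, Bralena, 307 units, €2,514.33):
Base rate for 1547.16.86 is 6% + €0.57/unit.
1547.16.86 has an FTA preferential rate, but origin Bralena is not Drenovia; base rate stands.
Duty = €2,514.33 × 6% + 307 × €0.57 = €325.85.
Total = €0.00 + €111,746.23 + €38,876.35 + €325.85 = €150,948.43.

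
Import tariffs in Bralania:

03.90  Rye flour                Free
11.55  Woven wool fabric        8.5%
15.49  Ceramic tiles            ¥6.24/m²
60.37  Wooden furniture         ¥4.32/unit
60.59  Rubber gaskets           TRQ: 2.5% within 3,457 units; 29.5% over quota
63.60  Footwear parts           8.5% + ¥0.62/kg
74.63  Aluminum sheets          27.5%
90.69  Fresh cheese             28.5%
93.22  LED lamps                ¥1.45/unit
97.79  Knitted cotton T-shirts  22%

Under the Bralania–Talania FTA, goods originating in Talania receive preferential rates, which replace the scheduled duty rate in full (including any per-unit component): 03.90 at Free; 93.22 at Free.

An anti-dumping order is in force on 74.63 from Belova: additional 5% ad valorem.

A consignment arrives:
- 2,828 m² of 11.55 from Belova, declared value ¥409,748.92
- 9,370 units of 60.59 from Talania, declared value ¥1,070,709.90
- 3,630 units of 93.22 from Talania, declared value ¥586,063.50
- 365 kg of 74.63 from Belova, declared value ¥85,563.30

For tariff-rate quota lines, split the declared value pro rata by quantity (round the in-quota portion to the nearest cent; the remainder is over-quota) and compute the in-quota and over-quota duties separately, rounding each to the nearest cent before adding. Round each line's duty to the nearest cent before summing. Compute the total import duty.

Line 1 (11.55, Belova, 2,828 m², ¥409,748.92):
Base rate for 11.55 is 8.5%.
Duty = ¥409,748.92 × 8.5% = ¥34,828.66.
Line 2 (60.59, Talania, 9,370 units, ¥1,070,709.90):
Code 60.59 is under a tariff-rate quota (threshold 3,457 units). In-quota: 3,457 units at 2.5%; over-quota: 5,913 units at 29.5%.
Pro-rata value split: in-quota = ¥1,070,709.90 × 3,457/9,370 = ¥395,031.39; over-quota = ¥1,070,709.90 − ¥395,031.39 = ¥675,678.51.
In-quota duty = ¥395,031.39 × 2.5% = ¥9,875.78. Over-quota duty = ¥675,678.51 × 29.5% = ¥199,325.16.
Line duty = ¥9,875.78 + ¥199,325.16 = ¥209,200.94.
Line 3 (93.22, Talania, 3,630 units, ¥586,063.50):
Base rate for 93.22 is ¥1.45/unit.
Origin Talania qualifies under the Bralania–Talania agreement and 93.22 is covered: preferential rate Free applies instead.
Duty = ¥586,063.50 × 0% = ¥0.00.
Line 4 (74.63, Belova, 365 kg, ¥85,563.30):
Base rate for 74.63 is 27.5%.
Additional duty on 74.63 from Belova: +5%. Applied ad valorem rate: 27.5% + 5% = 32.5%.
Duty = ¥85,563.30 × 32.5% = ¥27,808.07.
Total = ¥34,828.66 + ¥209,200.94 + ¥0.00 + ¥27,808.07 = ¥271,837.67.

¥271,837.67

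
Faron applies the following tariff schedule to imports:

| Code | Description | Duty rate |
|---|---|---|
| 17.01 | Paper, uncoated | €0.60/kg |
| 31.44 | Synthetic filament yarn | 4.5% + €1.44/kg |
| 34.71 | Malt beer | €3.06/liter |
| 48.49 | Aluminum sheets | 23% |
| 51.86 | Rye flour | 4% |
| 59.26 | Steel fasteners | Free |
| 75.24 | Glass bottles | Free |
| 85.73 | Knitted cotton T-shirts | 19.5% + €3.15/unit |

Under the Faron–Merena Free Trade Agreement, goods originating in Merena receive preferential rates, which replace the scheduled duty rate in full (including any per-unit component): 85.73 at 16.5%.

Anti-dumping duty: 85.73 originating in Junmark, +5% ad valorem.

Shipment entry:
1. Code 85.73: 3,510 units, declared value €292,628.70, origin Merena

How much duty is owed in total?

Line 1 (85.73, Merena, 3,510 units, €292,628.70):
Base rate for 85.73 is 19.5% + €3.15/unit.
Origin Merena qualifies under the Faron–Merena agreement and 85.73 is covered: preferential rate 16.5% applies instead.
The additional-duty order on 85.73 targets Junmark, not Merena; it does not apply.
Duty = €292,628.70 × 16.5% = €48,283.74.

€48,283.74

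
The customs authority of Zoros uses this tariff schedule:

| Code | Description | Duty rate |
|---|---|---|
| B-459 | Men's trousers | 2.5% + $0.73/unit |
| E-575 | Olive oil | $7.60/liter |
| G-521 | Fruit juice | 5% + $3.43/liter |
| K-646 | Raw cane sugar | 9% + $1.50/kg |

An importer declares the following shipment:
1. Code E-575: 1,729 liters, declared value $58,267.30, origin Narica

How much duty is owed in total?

$13,140.40

Line 1 (E-575, Narica, 1,729 liters, $58,267.30):
Base rate for E-575 is $7.60/liter.
Duty = 1,729 × $7.60 = $13,140.40.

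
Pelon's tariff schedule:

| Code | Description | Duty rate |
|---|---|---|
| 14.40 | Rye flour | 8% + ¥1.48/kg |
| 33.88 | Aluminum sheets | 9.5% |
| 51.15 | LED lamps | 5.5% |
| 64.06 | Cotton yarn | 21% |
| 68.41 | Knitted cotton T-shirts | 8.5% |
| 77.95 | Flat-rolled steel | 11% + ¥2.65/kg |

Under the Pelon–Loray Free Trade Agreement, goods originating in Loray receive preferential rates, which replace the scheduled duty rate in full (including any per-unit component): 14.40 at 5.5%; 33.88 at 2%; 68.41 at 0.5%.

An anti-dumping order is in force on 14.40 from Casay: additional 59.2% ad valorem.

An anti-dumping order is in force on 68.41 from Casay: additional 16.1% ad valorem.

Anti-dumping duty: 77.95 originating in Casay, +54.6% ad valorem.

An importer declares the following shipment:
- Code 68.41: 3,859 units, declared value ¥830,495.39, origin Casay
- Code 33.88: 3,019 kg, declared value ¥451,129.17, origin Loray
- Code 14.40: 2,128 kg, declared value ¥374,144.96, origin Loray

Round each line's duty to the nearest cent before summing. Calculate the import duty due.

¥233,902.42

Line 1 (68.41, Casay, 3,859 units, ¥830,495.39):
Base rate for 68.41 is 8.5%.
68.41 has an FTA preferential rate, but origin Casay is not Loray; base rate stands.
Additional duty on 68.41 from Casay: +16.1%. Applied ad valorem rate: 8.5% + 16.1% = 24.6%.
Duty = ¥830,495.39 × 24.6% = ¥204,301.87.
Line 2 (33.88, Loray, 3,019 kg, ¥451,129.17):
Base rate for 33.88 is 9.5%.
Origin Loray qualifies under the Pelon–Loray agreement and 33.88 is covered: preferential rate 2% applies instead.
Duty = ¥451,129.17 × 2% = ¥9,022.58.
Line 3 (14.40, Loray, 2,128 kg, ¥374,144.96):
Base rate for 14.40 is 8% + ¥1.48/kg.
Origin Loray qualifies under the Pelon–Loray agreement and 14.40 is covered: preferential rate 5.5% applies instead.
The additional-duty order on 14.40 targets Casay, not Loray; it does not apply.
Duty = ¥374,144.96 × 5.5% = ¥20,577.97.
Total = ¥204,301.87 + ¥9,022.58 + ¥20,577.97 = ¥233,902.42.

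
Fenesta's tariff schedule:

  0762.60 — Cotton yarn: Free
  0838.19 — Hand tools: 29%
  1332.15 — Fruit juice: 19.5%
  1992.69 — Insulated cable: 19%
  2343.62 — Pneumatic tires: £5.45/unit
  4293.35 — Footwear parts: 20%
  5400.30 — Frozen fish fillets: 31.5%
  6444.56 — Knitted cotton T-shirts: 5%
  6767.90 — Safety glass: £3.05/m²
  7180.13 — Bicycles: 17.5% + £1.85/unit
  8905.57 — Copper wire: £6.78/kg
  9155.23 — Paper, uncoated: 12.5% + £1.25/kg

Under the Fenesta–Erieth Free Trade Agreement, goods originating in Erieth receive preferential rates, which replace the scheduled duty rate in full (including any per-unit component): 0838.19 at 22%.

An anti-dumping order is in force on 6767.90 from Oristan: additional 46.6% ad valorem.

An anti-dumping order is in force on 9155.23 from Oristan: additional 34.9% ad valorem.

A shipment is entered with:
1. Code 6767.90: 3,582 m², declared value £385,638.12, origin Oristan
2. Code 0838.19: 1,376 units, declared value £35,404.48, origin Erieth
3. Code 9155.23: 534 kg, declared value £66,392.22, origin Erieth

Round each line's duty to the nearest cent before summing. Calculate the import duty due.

Line 1 (6767.90, Oristan, 3,582 m², £385,638.12):
Base rate for 6767.90 is £3.05/m².
Additional duty on 6767.90 from Oristan: +46.6% ad valorem. Applied ad valorem rate = 46.6%.
Duty = £385,638.12 × 46.6% + 3,582 × £3.05 = £190,632.46.
Line 2 (0838.19, Erieth, 1,376 units, £35,404.48):
Base rate for 0838.19 is 29%.
Origin Erieth qualifies under the Fenesta–Erieth agreement and 0838.19 is covered: preferential rate 22% applies instead.
Duty = £35,404.48 × 22% = £7,788.99.
Line 3 (9155.23, Erieth, 534 kg, £66,392.22):
Base rate for 9155.23 is 12.5% + £1.25/kg.
Origin Erieth is the FTA partner but 9155.23 is not on the preference list; base rate stands.
The additional-duty order on 9155.23 targets Oristan, not Erieth; it does not apply.
Duty = £66,392.22 × 12.5% + 534 × £1.25 = £8,966.53.
Total = £190,632.46 + £7,788.99 + £8,966.53 = £207,387.98.

£207,387.98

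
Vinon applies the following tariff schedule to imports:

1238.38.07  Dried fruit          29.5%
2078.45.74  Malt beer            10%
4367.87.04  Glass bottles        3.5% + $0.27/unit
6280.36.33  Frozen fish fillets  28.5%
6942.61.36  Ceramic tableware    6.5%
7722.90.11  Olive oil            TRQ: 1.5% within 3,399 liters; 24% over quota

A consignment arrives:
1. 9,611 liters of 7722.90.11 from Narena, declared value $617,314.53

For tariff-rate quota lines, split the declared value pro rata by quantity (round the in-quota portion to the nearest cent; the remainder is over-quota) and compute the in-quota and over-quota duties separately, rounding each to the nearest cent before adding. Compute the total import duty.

Line 1 (7722.90.11, Narena, 9,611 liters, $617,314.53):
Code 7722.90.11 is under a tariff-rate quota (threshold 3,399 liters). In-quota: 3,399 liters at 1.5%; over-quota: 6,212 liters at 24%.
Pro-rata value split: in-quota = $617,314.53 × 3,399/9,611 = $218,317.77; over-quota = $617,314.53 − $218,317.77 = $398,996.76.
In-quota duty = $218,317.77 × 1.5% = $3,274.77. Over-quota duty = $398,996.76 × 24% = $95,759.22.
Line duty = $3,274.77 + $95,759.22 = $99,033.99.

$99,033.99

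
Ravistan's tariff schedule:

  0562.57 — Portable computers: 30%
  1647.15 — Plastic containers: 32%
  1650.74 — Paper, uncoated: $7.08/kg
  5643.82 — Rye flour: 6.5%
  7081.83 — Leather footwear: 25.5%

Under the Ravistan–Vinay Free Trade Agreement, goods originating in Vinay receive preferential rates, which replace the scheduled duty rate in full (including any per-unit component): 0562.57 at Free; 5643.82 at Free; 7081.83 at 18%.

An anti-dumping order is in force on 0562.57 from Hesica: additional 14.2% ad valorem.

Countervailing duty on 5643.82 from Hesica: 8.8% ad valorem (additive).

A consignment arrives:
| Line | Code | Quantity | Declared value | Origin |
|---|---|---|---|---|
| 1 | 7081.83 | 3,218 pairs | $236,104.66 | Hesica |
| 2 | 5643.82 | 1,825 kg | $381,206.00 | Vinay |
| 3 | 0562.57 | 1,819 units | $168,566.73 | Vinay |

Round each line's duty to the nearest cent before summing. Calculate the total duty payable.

$60,206.69

Line 1 (7081.83, Hesica, 3,218 pairs, $236,104.66):
Base rate for 7081.83 is 25.5%.
7081.83 has an FTA preferential rate, but origin Hesica is not Vinay; base rate stands.
Duty = $236,104.66 × 25.5% = $60,206.69.
Line 2 (5643.82, Vinay, 1,825 kg, $381,206.00):
Base rate for 5643.82 is 6.5%.
Origin Vinay qualifies under the Ravistan–Vinay agreement and 5643.82 is covered: preferential rate Free applies instead.
The additional-duty order on 5643.82 targets Hesica, not Vinay; it does not apply.
Duty = $381,206.00 × 0% = $0.00.
Line 3 (0562.57, Vinay, 1,819 units, $168,566.73):
Base rate for 0562.57 is 30%.
Origin Vinay qualifies under the Ravistan–Vinay agreement and 0562.57 is covered: preferential rate Free applies instead.
The additional-duty order on 0562.57 targets Hesica, not Vinay; it does not apply.
Duty = $168,566.73 × 0% = $0.00.
Total = $60,206.69 + $0.00 + $0.00 = $60,206.69.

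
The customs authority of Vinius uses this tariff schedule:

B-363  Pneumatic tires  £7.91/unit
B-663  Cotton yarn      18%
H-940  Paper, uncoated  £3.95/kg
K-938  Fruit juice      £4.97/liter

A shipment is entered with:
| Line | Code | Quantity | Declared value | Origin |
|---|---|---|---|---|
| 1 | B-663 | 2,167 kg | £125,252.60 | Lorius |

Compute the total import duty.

Line 1 (B-663, Lorius, 2,167 kg, £125,252.60):
Base rate for B-663 is 18%.
Duty = £125,252.60 × 18% = £22,545.47.

£22,545.47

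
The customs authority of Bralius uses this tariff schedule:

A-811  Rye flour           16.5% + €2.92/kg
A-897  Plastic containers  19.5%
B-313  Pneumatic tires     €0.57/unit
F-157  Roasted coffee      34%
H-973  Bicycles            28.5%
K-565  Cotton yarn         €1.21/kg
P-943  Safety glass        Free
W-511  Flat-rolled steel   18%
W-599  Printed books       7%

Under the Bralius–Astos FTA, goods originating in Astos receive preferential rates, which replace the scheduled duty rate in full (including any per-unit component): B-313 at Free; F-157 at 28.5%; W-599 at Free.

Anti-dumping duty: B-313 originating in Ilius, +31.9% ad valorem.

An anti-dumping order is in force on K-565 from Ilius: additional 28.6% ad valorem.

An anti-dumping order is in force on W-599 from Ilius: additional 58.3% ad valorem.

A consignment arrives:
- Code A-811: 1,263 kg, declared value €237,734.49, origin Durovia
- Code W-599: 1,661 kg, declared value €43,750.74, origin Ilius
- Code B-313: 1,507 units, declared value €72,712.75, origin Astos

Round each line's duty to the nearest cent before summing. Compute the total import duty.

Line 1 (A-811, Durovia, 1,263 kg, €237,734.49):
Base rate for A-811 is 16.5% + €2.92/kg.
Duty = €237,734.49 × 16.5% + 1,263 × €2.92 = €42,914.15.
Line 2 (W-599, Ilius, 1,661 kg, €43,750.74):
Base rate for W-599 is 7%.
W-599 has an FTA preferential rate, but origin Ilius is not Astos; base rate stands.
Additional duty on W-599 from Ilius: +58.3%. Applied ad valorem rate: 7% + 58.3% = 65.3%.
Duty = €43,750.74 × 65.3% = €28,569.23.
Line 3 (B-313, Astos, 1,507 units, €72,712.75):
Base rate for B-313 is €0.57/unit.
Origin Astos qualifies under the Bralius–Astos agreement and B-313 is covered: preferential rate Free applies instead.
The additional-duty order on B-313 targets Ilius, not Astos; it does not apply.
Duty = €72,712.75 × 0% = €0.00.
Total = €42,914.15 + €28,569.23 + €0.00 = €71,483.38.

€71,483.38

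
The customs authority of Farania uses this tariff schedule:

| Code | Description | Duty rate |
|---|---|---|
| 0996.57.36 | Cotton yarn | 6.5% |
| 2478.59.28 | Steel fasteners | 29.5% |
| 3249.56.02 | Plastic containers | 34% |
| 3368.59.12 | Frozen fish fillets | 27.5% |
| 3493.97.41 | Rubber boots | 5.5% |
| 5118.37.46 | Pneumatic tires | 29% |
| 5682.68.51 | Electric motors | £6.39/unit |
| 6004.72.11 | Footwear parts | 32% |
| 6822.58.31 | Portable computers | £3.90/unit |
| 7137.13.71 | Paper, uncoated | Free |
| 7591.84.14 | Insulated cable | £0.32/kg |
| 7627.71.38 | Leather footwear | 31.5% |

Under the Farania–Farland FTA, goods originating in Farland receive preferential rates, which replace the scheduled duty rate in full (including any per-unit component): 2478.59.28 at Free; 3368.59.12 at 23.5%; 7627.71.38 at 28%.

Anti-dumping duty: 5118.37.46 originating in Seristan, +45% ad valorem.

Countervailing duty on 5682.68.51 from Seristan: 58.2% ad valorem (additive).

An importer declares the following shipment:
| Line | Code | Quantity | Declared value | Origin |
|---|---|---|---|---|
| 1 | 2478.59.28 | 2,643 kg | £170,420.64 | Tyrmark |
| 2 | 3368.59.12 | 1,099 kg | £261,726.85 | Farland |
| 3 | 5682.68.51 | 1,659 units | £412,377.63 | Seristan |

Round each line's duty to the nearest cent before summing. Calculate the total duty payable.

Line 1 (2478.59.28, Tyrmark, 2,643 kg, £170,420.64):
Base rate for 2478.59.28 is 29.5%.
2478.59.28 has an FTA preferential rate, but origin Tyrmark is not Farland; base rate stands.
Duty = £170,420.64 × 29.5% = £50,274.09.
Line 2 (3368.59.12, Farland, 1,099 kg, £261,726.85):
Base rate for 3368.59.12 is 27.5%.
Origin Farland qualifies under the Farania–Farland agreement and 3368.59.12 is covered: preferential rate 23.5% applies instead.
Duty = £261,726.85 × 23.5% = £61,505.81.
Line 3 (5682.68.51, Seristan, 1,659 units, £412,377.63):
Base rate for 5682.68.51 is £6.39/unit.
Additional duty on 5682.68.51 from Seristan: +58.2% ad valorem. Applied ad valorem rate = 58.2%.
Duty = £412,377.63 × 58.2% + 1,659 × £6.39 = £250,604.79.
Total = £50,274.09 + £61,505.81 + £250,604.79 = £362,384.69.

£362,384.69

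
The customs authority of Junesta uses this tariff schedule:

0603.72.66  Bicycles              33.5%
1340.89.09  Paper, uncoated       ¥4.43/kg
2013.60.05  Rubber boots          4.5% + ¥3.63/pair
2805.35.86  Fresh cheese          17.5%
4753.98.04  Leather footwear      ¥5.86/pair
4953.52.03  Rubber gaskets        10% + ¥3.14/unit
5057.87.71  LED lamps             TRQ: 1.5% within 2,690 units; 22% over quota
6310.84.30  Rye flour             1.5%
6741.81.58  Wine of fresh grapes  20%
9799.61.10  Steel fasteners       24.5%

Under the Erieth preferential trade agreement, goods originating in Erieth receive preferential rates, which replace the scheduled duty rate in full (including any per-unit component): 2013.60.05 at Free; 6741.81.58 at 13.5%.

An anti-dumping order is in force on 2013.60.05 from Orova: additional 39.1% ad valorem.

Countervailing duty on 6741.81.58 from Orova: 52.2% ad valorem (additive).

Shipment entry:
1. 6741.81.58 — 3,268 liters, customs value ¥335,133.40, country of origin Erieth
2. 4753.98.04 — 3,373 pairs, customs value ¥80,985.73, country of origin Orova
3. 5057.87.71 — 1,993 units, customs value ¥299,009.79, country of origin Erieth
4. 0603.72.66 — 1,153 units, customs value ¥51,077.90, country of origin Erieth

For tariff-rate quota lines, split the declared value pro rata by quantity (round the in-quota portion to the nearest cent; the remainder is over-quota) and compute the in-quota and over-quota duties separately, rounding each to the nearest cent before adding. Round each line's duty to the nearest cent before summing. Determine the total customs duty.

¥86,605.04

Line 1 (6741.81.58, Erieth, 3,268 liters, ¥335,133.40):
Base rate for 6741.81.58 is 20%.
Origin Erieth qualifies under the Junesta–Erieth agreement and 6741.81.58 is covered: preferential rate 13.5% applies instead.
The additional-duty order on 6741.81.58 targets Orova, not Erieth; it does not apply.
Duty = ¥335,133.40 × 13.5% = ¥45,243.01.
Line 2 (4753.98.04, Orova, 3,373 pairs, ¥80,985.73):
Base rate for 4753.98.04 is ¥5.86/pair.
Duty = 3,373 × ¥5.86 = ¥19,765.78.
Line 3 (5057.87.71, Erieth, 1,993 units, ¥299,009.79):
Code 5057.87.71 is under a tariff-rate quota (threshold 2,690 units). Quantity 1,993 units is within the quota, so the in-quota rate 1.5% applies to the full value.
Duty = ¥299,009.79 × 1.5% = ¥4,485.15.
Line 4 (0603.72.66, Erieth, 1,153 units, ¥51,077.90):
Base rate for 0603.72.66 is 33.5%.
Origin Erieth is the FTA partner but 0603.72.66 is not on the preference list; base rate stands.
Duty = ¥51,077.90 × 33.5% = ¥17,111.10.
Total = ¥45,243.01 + ¥19,765.78 + ¥4,485.15 + ¥17,111.10 = ¥86,605.04.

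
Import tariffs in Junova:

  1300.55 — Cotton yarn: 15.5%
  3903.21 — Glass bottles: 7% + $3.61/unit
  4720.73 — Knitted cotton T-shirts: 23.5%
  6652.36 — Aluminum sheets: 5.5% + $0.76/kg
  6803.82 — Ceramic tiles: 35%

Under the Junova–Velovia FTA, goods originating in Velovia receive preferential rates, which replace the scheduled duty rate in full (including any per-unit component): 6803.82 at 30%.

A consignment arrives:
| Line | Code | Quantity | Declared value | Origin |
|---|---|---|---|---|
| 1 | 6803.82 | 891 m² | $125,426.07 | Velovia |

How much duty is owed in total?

Line 1 (6803.82, Velovia, 891 m², $125,426.07):
Base rate for 6803.82 is 35%.
Origin Velovia qualifies under the Junova–Velovia agreement and 6803.82 is covered: preferential rate 30% applies instead.
Duty = $125,426.07 × 30% = $37,627.82.

$37,627.82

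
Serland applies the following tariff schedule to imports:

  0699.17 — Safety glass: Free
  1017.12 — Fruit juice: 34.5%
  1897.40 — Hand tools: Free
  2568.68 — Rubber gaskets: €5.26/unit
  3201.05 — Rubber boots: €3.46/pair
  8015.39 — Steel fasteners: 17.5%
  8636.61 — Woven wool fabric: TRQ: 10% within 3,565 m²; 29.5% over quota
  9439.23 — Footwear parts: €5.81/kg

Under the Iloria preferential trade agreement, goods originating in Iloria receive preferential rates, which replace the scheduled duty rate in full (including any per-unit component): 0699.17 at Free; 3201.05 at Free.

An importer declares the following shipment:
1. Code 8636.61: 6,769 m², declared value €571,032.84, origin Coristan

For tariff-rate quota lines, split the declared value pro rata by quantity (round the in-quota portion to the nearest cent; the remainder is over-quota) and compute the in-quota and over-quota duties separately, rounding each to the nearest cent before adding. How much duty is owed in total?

Line 1 (8636.61, Coristan, 6,769 m², €571,032.84):
Code 8636.61 is under a tariff-rate quota (threshold 3,565 m²). In-quota: 3,565 m² at 10%; over-quota: 3,204 m² at 29.5%.
Pro-rata value split: in-quota = €571,032.84 × 3,565/6,769 = €300,743.40; over-quota = €571,032.84 − €300,743.40 = €270,289.44.
In-quota duty = €300,743.40 × 10% = €30,074.34. Over-quota duty = €270,289.44 × 29.5% = €79,735.38.
Line duty = €30,074.34 + €79,735.38 = €109,809.72.

€109,809.72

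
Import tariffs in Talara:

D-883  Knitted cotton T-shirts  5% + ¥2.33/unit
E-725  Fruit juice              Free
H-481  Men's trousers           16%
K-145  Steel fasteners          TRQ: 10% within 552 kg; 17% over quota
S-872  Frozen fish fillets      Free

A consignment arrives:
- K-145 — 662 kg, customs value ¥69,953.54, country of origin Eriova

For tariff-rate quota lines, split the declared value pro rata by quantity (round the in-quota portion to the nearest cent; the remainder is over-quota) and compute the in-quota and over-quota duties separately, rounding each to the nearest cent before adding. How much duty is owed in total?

¥7,809.01

Line 1 (K-145, Eriova, 662 kg, ¥69,953.54):
Code K-145 is under a tariff-rate quota (threshold 552 kg). In-quota: 552 kg at 10%; over-quota: 110 kg at 17%.
Pro-rata value split: in-quota = ¥69,953.54 × 552/662 = ¥58,329.84; over-quota = ¥69,953.54 − ¥58,329.84 = ¥11,623.70.
In-quota duty = ¥58,329.84 × 10% = ¥5,832.98. Over-quota duty = ¥11,623.70 × 17% = ¥1,976.03.
Line duty = ¥5,832.98 + ¥1,976.03 = ¥7,809.01.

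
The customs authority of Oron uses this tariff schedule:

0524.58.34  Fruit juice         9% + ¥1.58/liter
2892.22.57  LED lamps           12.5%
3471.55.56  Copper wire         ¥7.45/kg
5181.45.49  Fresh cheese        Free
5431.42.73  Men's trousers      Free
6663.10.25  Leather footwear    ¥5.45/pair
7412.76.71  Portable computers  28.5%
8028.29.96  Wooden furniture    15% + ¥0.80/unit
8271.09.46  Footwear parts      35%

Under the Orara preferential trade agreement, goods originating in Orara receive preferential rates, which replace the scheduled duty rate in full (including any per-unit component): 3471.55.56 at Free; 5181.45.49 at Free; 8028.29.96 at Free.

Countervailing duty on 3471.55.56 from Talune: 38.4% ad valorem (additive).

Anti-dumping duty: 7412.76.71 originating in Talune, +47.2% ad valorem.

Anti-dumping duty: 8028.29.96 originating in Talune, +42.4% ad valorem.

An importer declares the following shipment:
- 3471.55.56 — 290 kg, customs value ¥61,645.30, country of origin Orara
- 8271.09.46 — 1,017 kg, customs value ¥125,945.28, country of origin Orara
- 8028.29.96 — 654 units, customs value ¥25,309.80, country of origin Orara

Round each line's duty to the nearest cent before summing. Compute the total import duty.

¥44,080.85

Line 1 (3471.55.56, Orara, 290 kg, ¥61,645.30):
Base rate for 3471.55.56 is ¥7.45/kg.
Origin Orara qualifies under the Oron–Orara agreement and 3471.55.56 is covered: preferential rate Free applies instead.
The additional-duty order on 3471.55.56 targets Talune, not Orara; it does not apply.
Duty = ¥61,645.30 × 0% = ¥0.00.
Line 2 (8271.09.46, Orara, 1,017 kg, ¥125,945.28):
Base rate for 8271.09.46 is 35%.
Origin Orara is the FTA partner but 8271.09.46 is not on the preference list; base rate stands.
Duty = ¥125,945.28 × 35% = ¥44,080.85.
Line 3 (8028.29.96, Orara, 654 units, ¥25,309.80):
Base rate for 8028.29.96 is 15% + ¥0.80/unit.
Origin Orara qualifies under the Oron–Orara agreement and 8028.29.96 is covered: preferential rate Free applies instead.
The additional-duty order on 8028.29.96 targets Talune, not Orara; it does not apply.
Duty = ¥25,309.80 × 0% = ¥0.00.
Total = ¥0.00 + ¥44,080.85 + ¥0.00 = ¥44,080.85.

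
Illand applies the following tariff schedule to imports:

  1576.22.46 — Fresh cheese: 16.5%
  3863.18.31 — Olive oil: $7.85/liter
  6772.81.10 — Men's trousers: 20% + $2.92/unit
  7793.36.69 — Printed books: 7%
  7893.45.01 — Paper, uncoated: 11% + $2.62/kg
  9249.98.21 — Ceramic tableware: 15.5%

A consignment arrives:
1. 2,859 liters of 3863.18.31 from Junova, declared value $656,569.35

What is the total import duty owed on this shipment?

Line 1 (3863.18.31, Junova, 2,859 liters, $656,569.35):
Base rate for 3863.18.31 is $7.85/liter.
Duty = 2,859 × $7.85 = $22,443.15.

$22,443.15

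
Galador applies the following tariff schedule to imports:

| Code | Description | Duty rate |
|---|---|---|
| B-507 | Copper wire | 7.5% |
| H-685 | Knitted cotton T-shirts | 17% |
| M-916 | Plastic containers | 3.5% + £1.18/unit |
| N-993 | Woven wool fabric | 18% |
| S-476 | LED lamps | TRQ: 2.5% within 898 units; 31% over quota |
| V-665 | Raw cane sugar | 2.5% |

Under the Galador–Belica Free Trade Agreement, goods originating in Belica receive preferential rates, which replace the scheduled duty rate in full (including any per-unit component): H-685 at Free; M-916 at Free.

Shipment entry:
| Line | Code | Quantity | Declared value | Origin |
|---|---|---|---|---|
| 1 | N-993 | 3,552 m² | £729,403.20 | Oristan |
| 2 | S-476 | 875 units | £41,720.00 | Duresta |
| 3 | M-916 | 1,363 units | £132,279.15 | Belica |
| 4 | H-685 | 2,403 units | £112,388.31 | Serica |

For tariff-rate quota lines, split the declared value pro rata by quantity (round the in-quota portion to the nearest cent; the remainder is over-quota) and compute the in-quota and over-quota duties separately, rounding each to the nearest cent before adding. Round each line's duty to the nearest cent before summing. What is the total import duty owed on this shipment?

Line 1 (N-993, Oristan, 3,552 m², £729,403.20):
Base rate for N-993 is 18%.
Duty = £729,403.20 × 18% = £131,292.58.
Line 2 (S-476, Duresta, 875 units, £41,720.00):
Code S-476 is under a tariff-rate quota (threshold 898 units). Quantity 875 units is within the quota, so the in-quota rate 2.5% applies to the full value.
Duty = £41,720.00 × 2.5% = £1,043.00.
Line 3 (M-916, Belica, 1,363 units, £132,279.15):
Base rate for M-916 is 3.5% + £1.18/unit.
Origin Belica qualifies under the Galador–Belica agreement and M-916 is covered: preferential rate Free applies instead.
Duty = £132,279.15 × 0% = £0.00.
Line 4 (H-685, Serica, 2,403 units, £112,388.31):
Base rate for H-685 is 17%.
H-685 has an FTA preferential rate, but origin Serica is not Belica; base rate stands.
Duty = £112,388.31 × 17% = £19,106.01.
Total = £131,292.58 + £1,043.00 + £0.00 + £19,106.01 = £151,441.59.

£151,441.59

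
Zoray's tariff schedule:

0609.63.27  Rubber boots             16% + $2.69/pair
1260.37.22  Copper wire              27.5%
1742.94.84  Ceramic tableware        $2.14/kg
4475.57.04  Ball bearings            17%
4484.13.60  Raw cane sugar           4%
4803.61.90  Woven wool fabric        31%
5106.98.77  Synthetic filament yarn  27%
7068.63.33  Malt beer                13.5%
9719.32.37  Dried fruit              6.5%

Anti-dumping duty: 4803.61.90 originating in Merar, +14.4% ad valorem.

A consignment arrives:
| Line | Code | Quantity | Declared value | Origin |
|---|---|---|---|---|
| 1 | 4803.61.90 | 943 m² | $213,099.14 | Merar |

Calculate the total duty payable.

$96,747.01

Line 1 (4803.61.90, Merar, 943 m², $213,099.14):
Base rate for 4803.61.90 is 31%.
Additional duty on 4803.61.90 from Merar: +14.4%. Applied ad valorem rate: 31% + 14.4% = 45.4%.
Duty = $213,099.14 × 45.4% = $96,747.01.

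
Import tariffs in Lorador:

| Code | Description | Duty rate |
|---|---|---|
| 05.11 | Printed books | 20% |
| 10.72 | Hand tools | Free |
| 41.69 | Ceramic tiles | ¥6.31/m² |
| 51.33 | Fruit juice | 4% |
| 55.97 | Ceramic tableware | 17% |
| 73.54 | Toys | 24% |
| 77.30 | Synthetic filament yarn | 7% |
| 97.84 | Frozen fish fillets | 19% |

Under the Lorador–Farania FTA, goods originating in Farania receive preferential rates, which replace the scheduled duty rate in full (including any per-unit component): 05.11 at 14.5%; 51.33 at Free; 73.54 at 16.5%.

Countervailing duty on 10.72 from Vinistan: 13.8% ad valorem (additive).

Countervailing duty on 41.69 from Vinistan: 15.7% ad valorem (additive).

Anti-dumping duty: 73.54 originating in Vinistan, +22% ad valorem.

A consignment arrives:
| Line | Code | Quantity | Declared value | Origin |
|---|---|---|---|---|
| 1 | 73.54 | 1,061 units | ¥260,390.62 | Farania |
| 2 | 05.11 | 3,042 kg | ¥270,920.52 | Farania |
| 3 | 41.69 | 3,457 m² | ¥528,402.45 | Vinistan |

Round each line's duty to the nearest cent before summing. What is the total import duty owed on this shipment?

¥187,020.78

Line 1 (73.54, Farania, 1,061 units, ¥260,390.62):
Base rate for 73.54 is 24%.
Origin Farania qualifies under the Lorador–Farania agreement and 73.54 is covered: preferential rate 16.5% applies instead.
The additional-duty order on 73.54 targets Vinistan, not Farania; it does not apply.
Duty = ¥260,390.62 × 16.5% = ¥42,964.45.
Line 2 (05.11, Farania, 3,042 kg, ¥270,920.52):
Base rate for 05.11 is 20%.
Origin Farania qualifies under the Lorador–Farania agreement and 05.11 is covered: preferential rate 14.5% applies instead.
Duty = ¥270,920.52 × 14.5% = ¥39,283.48.
Line 3 (41.69, Vinistan, 3,457 m², ¥528,402.45):
Base rate for 41.69 is ¥6.31/m².
Additional duty on 41.69 from Vinistan: +15.7% ad valorem. Applied ad valorem rate = 15.7%.
Duty = ¥528,402.45 × 15.7% + 3,457 × ¥6.31 = ¥104,772.85.
Total = ¥42,964.45 + ¥39,283.48 + ¥104,772.85 = ¥187,020.78.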